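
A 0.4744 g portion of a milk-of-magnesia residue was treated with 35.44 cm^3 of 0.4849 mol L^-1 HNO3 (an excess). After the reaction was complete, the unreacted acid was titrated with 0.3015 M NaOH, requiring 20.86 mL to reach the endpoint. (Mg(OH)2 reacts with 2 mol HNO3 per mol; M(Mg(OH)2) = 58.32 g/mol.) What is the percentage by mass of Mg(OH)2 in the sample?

Total n(HNO3) added = 0.4849 x 0.03544 = 0.01718 mol.
n(NaOH) used = 0.3015 x 0.02086 = 0.006289 mol, which equals the excess n(HNO3).
So n(HNO3) consumed by the sample = 0.01718 - 0.006289 = 0.01090 mol.
n(Mg(OH)2) = 0.01090 / 2 = 0.005448 mol.
mass Mg(OH)2 = 0.005448 x 58.32 = 0.3177 g, so %Mg(OH)2 = 0.3177/0.4744 x 100 = 67.0%.

67.0%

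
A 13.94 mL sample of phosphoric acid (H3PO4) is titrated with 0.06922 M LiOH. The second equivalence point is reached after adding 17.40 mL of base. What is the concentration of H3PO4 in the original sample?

0.0432 M

n(LiOH) = 0.06922 x 0.01740 = 0.001204 mol.
At the second equivalence point, 2 mol OH^- react per mol H3PO4, so n(H3PO4) = 0.001204 / 2 = 0.0006022 mol.
[H3PO4] = 0.0006022 / 0.01394 L = 0.0432 M.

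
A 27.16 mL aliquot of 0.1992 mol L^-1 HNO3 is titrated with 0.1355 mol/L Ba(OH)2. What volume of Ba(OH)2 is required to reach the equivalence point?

n(HNO3) = 0.1992 mol/L x 0.02716 L = 0.005410 mol.
The neutralisation is 2 HNO3 : 1 Ba(OH)2, so n(Ba(OH)2) = 0.005410 x 1/2 = 0.002705 mol.
V(Ba(OH)2) = 0.002705 / 0.1355 = 0.01996 L = 20.0 mL.

20.0 mL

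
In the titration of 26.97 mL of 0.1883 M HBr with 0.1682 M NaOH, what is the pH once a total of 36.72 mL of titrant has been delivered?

n(acid) = 0.1883 x 0.02697 = 0.005078 mol; n(NaOH) added = 0.1682 x 0.03672 = 0.006176 mol.
Base is in excess by 0.006176 - 0.005078 = 0.001098 mol in a total volume of 0.06369 L.
[OH^-] = 0.001098/0.06369 = 0.01724 M, so pOH = 1.76 and pH = 14.00 - 1.76 = 12.24.

12.24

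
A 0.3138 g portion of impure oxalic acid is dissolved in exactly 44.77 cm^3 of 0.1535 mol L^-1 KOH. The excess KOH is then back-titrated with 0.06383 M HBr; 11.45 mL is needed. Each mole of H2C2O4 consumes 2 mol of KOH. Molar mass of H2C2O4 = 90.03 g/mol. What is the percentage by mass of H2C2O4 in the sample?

Total n(KOH) added = 0.1535 x 0.04477 = 0.006872 mol.
n(HBr) used = 0.06383 x 0.01145 = 0.0007309 mol, which equals the excess n(KOH).
So n(KOH) consumed by the sample = 0.006872 - 0.0007309 = 0.006141 mol.
n(H2C2O4) = 0.006141 / 2 = 0.003071 mol.
mass H2C2O4 = 0.003071 x 90.03 = 0.2765 g, so %H2C2O4 = 0.2765/0.3138 x 100 = 88.1%.

88.1%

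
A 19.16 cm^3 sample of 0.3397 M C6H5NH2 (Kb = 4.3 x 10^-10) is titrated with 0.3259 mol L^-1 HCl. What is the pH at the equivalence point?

n(C6H5NH2) = 0.3397 x 0.01916 = 0.006509 mol; V(HCl) at equivalence = 0.006509/0.3259 = 0.01997 L.
At equivalence the base is fully converted to C6H5NH3+; total volume = 0.03913 L, so [C6H5NH3+] = 0.006509/0.03913 = 0.1663 M.
Ka(C6H5NH3+) = Kw/Kb = 1.0e-14 / 4.3 x 10^-10 = 2.33e-5.
[H^+] = sqrt(Ka x [C6H5NH3+]) = sqrt(2.33e-5 x 0.1663) = 0.00197 M.
pH = -log(0.00197) = 2.71.

2.71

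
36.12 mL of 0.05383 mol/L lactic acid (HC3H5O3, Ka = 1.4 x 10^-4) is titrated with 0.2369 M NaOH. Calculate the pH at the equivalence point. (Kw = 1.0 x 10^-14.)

n(HC3H5O3) = 0.05383 x 0.03612 = 0.001944 mol; V(NaOH) at equivalence = 0.001944/0.2369 = 0.008207 L.
At equivalence all the acid is converted to C3H5O3-; total volume = 0.03612 + 0.008207 = 0.04433 L, so [C3H5O3-] = 0.001944/0.04433 = 0.04386 M.
Kb = Kw/Ka = 1.0e-14 / 1.4 x 10^-4 = 7.14e-11.
[OH^-] = sqrt(Kb x [C3H5O3-]) = sqrt(7.14e-11 x 0.04386) = 1.77e-6 M.
pOH = 5.75, so pH = 14.00 - 5.75 = 8.25.

8.25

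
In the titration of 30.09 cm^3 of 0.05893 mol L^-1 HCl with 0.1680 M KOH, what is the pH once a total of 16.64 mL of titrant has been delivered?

12.34

n(acid) = 0.05893 x 0.03009 = 0.001773 mol; n(KOH) added = 0.1680 x 0.01664 = 0.002796 mol.
Base is in excess by 0.002796 - 0.001773 = 0.001022 mol in a total volume of 0.04673 L.
[OH^-] = 0.001022/0.04673 = 0.02188 M, so pOH = 1.66 and pH = 14.00 - 1.66 = 12.34.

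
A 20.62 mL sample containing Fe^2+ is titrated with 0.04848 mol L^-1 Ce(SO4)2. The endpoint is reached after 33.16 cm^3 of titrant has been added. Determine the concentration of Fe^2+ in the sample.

n(Ce(SO4)2) = 0.04848 x 0.03316 = 0.001608 mol.
From the balanced equation, 1 mol Ce(SO4)2 reacts with 1 mol Fe^2+, so n(Fe^2+) = 0.001608 x 1/1 = 0.001608 mol.
[Fe^2+] = 0.001608 / 0.02062 L = 0.0780 M.

0.0780 M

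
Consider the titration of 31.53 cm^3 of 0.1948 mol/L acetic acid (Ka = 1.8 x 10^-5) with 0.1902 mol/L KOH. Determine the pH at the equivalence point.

n(CH3COOH) = 0.1948 x 0.03153 = 0.006142 mol; V(KOH) at equivalence = 0.006142/0.1902 = 0.03229 L.
At equivalence all the acid is converted to CH3COO-; total volume = 0.03153 + 0.03229 = 0.06382 L, so [CH3COO-] = 0.006142/0.06382 = 0.09624 M.
Kb = Kw/Ka = 1.0e-14 / 1.8 x 10^-5 = 5.56e-10.
[OH^-] = sqrt(Kb x [CH3COO-]) = sqrt(5.56e-10 x 0.09624) = 7.31e-6 M.
pOH = 5.14, so pH = 14.00 - 5.14 = 8.86.

8.86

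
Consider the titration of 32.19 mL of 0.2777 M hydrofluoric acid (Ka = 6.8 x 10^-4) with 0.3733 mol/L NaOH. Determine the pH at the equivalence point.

n(HF) = 0.2777 x 0.03219 = 0.008939 mol; V(NaOH) at equivalence = 0.008939/0.3733 = 0.02395 L.
At equivalence all the acid is converted to F-; total volume = 0.03219 + 0.02395 = 0.05614 L, so [F-] = 0.008939/0.05614 = 0.1592 M.
Kb = Kw/Ka = 1.0e-14 / 6.8 x 10^-4 = 1.47e-11.
[OH^-] = sqrt(Kb x [F-]) = sqrt(1.47e-11 x 0.1592) = 1.53e-6 M.
pOH = 5.82, so pH = 14.00 - 5.82 = 8.18.

8.18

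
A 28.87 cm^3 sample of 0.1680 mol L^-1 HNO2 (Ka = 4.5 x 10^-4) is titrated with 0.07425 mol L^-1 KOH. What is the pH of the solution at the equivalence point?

n(HNO2) = 0.1680 x 0.02887 = 0.004850 mol; V(KOH) at equivalence = 0.004850/0.07425 = 0.06532 L.
At equivalence all the acid is converted to NO2-; total volume = 0.02887 + 0.06532 = 0.09419 L, so [NO2-] = 0.004850/0.09419 = 0.05149 M.
Kb = Kw/Ka = 1.0e-14 / 4.5 x 10^-4 = 2.22e-11.
[OH^-] = sqrt(Kb x [NO2-]) = sqrt(2.22e-11 x 0.05149) = 1.07e-6 M.
pOH = 5.97, so pH = 14.00 - 5.97 = 8.03.

8.03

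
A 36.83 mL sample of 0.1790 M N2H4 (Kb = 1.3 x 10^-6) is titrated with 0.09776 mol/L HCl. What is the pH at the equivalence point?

4.66

n(N2H4) = 0.1790 x 0.03683 = 0.006593 mol; V(HCl) at equivalence = 0.006593/0.09776 = 0.06744 L.
At equivalence the base is fully converted to N2H5+; total volume = 0.1043 L, so [N2H5+] = 0.006593/0.1043 = 0.06323 M.
Ka(N2H5+) = Kw/Kb = 1.0e-14 / 1.3 x 10^-6 = 7.69e-9.
[H^+] = sqrt(Ka x [N2H5+]) = sqrt(7.69e-9 x 0.06323) = 2.21e-5 M.
pH = -log(2.21e-5) = 4.66.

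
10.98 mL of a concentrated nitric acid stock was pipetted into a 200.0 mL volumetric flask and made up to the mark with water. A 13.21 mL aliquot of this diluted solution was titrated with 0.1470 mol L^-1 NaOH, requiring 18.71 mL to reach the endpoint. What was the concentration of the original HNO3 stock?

n(NaOH) = 0.1470 x 0.01871 = 0.002750 mol.
n(HNO3) in the aliquot = 0.002750 mol.
[diluted HNO3] = 0.002750 / 0.01321 = 0.2082 M.
Dilution factor = 200.0/10.98 = 18.21, so [stock] = 0.2082 x 18.21 = 3.79 M.

3.79 M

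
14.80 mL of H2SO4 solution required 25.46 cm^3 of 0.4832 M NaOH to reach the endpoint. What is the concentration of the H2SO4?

0.416 M

n(NaOH) delivered = 0.4832 x 0.02546 = 0.01230 mol.
The reaction is 1 H2SO4 + 2 NaOH, so n(H2SO4) = 0.01230 x 1/2 = 0.006151 mol.
[H2SO4] = 0.006151 mol / 0.01480 L = 0.416 M.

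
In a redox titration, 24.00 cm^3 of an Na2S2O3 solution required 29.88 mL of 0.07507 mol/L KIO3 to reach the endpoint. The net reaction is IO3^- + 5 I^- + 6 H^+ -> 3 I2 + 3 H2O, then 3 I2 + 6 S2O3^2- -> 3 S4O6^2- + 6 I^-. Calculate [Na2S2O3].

n(KIO3) = 0.07507 x 0.02988 = 0.002243 mol.
From the balanced equation, 1 mol KIO3 reacts with 6 mol Na2S2O3, so n(Na2S2O3) = 0.002243 x 6/1 = 0.01346 mol.
[Na2S2O3] = 0.01346 / 0.02400 L = 0.561 M.

0.561 M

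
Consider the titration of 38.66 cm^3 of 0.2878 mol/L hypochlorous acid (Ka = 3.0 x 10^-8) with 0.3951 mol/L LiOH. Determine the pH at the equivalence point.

10.37

n(HClO) = 0.2878 x 0.03866 = 0.01113 mol; V(LiOH) at equivalence = 0.01113/0.3951 = 0.02816 L.
At equivalence all the acid is converted to ClO-; total volume = 0.03866 + 0.02816 = 0.06682 L, so [ClO-] = 0.01113/0.06682 = 0.1665 M.
Kb = Kw/Ka = 1.0e-14 / 3.0 x 10^-8 = 3.33e-7.
[OH^-] = sqrt(Kb x [ClO-]) = sqrt(3.33e-7 x 0.1665) = 0.000236 M.
pOH = 3.63, so pH = 14.00 - 3.63 = 10.37.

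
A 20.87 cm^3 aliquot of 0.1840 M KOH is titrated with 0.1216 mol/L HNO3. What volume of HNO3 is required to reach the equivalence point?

n(KOH) = 0.1840 mol/L x 0.02087 L = 0.003840 mol.
At equivalence n(HNO3) = n(KOH) = 0.003840 mol.
V(HNO3) = 0.003840 / 0.1216 = 0.03158 L = 31.6 mL.

31.6 mL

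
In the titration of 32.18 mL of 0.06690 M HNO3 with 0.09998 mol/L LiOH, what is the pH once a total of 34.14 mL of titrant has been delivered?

n(acid) = 0.06690 x 0.03218 = 0.002153 mol; n(LiOH) added = 0.09998 x 0.03414 = 0.003413 mol.
Base is in excess by 0.003413 - 0.002153 = 0.001260 mol in a total volume of 0.06632 L.
[OH^-] = 0.001260/0.06632 = 0.01901 M, so pOH = 1.72 and pH = 14.00 - 1.72 = 12.28.

12.28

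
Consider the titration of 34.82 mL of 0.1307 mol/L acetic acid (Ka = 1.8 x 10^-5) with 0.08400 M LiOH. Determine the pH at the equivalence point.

n(CH3COOH) = 0.1307 x 0.03482 = 0.004551 mol; V(LiOH) at equivalence = 0.004551/0.08400 = 0.05418 L.
At equivalence all the acid is converted to CH3COO-; total volume = 0.03482 + 0.05418 = 0.08900 L, so [CH3COO-] = 0.004551/0.08900 = 0.05114 M.
Kb = Kw/Ka = 1.0e-14 / 1.8 x 10^-5 = 5.56e-10.
[OH^-] = sqrt(Kb x [CH3COO-]) = sqrt(5.56e-10 x 0.05114) = 5.33e-6 M.
pOH = 5.27, so pH = 14.00 - 5.27 = 8.73.

8.73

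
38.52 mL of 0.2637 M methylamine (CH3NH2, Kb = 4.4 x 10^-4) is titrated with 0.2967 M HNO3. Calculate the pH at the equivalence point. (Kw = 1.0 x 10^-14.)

n(CH3NH2) = 0.2637 x 0.03852 = 0.01016 mol; V(HNO3) at equivalence = 0.01016/0.2967 = 0.03424 L.
At equivalence the base is fully converted to CH3NH3+; total volume = 0.07276 L, so [CH3NH3+] = 0.01016/0.07276 = 0.1396 M.
Ka(CH3NH3+) = Kw/Kb = 1.0e-14 / 4.4 x 10^-4 = 2.27e-11.
[H^+] = sqrt(Ka x [CH3NH3+]) = sqrt(2.27e-11 x 0.1396) = 1.78e-6 M.
pH = -log(1.78e-6) = 5.75.

5.75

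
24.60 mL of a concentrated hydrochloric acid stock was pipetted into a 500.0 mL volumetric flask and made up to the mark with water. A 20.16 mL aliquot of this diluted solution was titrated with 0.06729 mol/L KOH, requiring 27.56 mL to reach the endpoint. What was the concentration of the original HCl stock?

n(KOH) = 0.06729 x 0.02756 = 0.001855 mol.
n(HCl) in the aliquot = 0.001855 mol.
[diluted HCl] = 0.001855 / 0.02016 = 0.09199 M.
Dilution factor = 500.0/24.60 = 20.33, so [stock] = 0.09199 x 20.33 = 1.87 M.

1.87 M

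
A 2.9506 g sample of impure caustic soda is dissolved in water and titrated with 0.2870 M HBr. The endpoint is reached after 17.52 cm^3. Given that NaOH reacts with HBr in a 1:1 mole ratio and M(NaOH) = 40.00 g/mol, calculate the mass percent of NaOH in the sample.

6.82%

n(HBr) = 0.2870 x 0.01752 = 0.005028 mol.
n(NaOH) = 0.005028 / 1 = 0.005028 mol.
mass of NaOH = 0.005028 x 40.00 = 0.2011 g.
% purity = 0.2011 / 2.9506 x 100 = 6.82%.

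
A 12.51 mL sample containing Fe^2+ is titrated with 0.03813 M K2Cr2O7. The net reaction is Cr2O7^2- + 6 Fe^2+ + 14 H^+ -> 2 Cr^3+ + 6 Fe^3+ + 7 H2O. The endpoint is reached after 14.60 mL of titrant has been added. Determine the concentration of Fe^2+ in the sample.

n(K2Cr2O7) = 0.03813 x 0.01460 = 0.0005567 mol.
From the balanced equation, 1 mol K2Cr2O7 reacts with 6 mol Fe^2+, so n(Fe^2+) = 0.0005567 x 6/1 = 0.003340 mol.
[Fe^2+] = 0.003340 / 0.01251 L = 0.267 M.

0.267 M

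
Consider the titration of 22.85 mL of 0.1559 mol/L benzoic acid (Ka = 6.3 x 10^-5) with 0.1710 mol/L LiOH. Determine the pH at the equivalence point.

8.56

n(C6H5COOH) = 0.1559 x 0.02285 = 0.003562 mol; V(LiOH) at equivalence = 0.003562/0.1710 = 0.02083 L.
At equivalence all the acid is converted to C6H5COO-; total volume = 0.02285 + 0.02083 = 0.04368 L, so [C6H5COO-] = 0.003562/0.04368 = 0.08155 M.
Kb = Kw/Ka = 1.0e-14 / 6.3 x 10^-5 = 1.59e-10.
[OH^-] = sqrt(Kb x [C6H5COO-]) = sqrt(1.59e-10 x 0.08155) = 3.60e-6 M.
pOH = 5.44, so pH = 14.00 - 5.44 = 8.56.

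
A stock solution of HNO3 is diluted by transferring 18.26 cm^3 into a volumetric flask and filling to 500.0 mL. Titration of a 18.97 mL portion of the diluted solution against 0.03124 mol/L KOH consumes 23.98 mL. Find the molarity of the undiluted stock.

1.08 M

n(KOH) = 0.03124 x 0.02398 = 0.0007491 mol.
n(HNO3) in the aliquot = 0.0007491 mol.
[diluted HNO3] = 0.0007491 / 0.01897 = 0.03949 M.
Dilution factor = 500.0/18.26 = 27.38, so [stock] = 0.03949 x 27.38 = 1.08 M.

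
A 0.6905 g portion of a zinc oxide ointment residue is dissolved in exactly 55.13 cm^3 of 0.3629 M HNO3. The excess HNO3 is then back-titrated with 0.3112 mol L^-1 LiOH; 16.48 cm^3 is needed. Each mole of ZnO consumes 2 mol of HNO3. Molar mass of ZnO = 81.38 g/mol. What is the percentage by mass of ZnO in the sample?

Total n(HNO3) added = 0.3629 x 0.05513 = 0.02001 mol.
n(LiOH) used = 0.3112 x 0.01648 = 0.005129 mol, which equals the excess n(HNO3).
So n(HNO3) consumed by the sample = 0.02001 - 0.005129 = 0.01488 mol.
n(ZnO) = 0.01488 / 2 = 0.007439 mol.
mass ZnO = 0.007439 x 81.38 = 0.6054 g, so %ZnO = 0.6054/0.6905 x 100 = 87.7%.

87.7%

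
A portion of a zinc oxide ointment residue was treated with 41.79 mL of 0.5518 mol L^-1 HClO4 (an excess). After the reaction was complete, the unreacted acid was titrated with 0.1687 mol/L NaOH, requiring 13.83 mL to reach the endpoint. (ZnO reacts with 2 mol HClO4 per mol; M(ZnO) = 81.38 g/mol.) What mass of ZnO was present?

Total n(HClO4) added = 0.5518 x 0.04179 = 0.02306 mol.
n(NaOH) used = 0.1687 x 0.01383 = 0.002333 mol, which equals the excess n(HClO4).
So n(HClO4) consumed by the sample = 0.02306 - 0.002333 = 0.02073 mol.
n(ZnO) = 0.02073 / 2 = 0.01036 mol.
mass = 0.01036 mol x 81.38 g/mol = 0.843 g.

0.843 g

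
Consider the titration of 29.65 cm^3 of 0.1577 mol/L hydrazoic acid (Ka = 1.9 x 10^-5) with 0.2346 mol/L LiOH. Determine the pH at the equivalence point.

8.85

n(HN3) = 0.1577 x 0.02965 = 0.004676 mol; V(LiOH) at equivalence = 0.004676/0.2346 = 0.01993 L.
At equivalence all the acid is converted to N3-; total volume = 0.02965 + 0.01993 = 0.04958 L, so [N3-] = 0.004676/0.04958 = 0.09431 M.
Kb = Kw/Ka = 1.0e-14 / 1.9 x 10^-5 = 5.26e-10.
[OH^-] = sqrt(Kb x [N3-]) = sqrt(5.26e-10 x 0.09431) = 7.05e-6 M.
pOH = 5.15, so pH = 14.00 - 5.15 = 8.85.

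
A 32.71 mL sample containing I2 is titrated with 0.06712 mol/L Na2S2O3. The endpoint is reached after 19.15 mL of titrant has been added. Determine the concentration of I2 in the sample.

n(Na2S2O3) = 0.06712 x 0.01915 = 0.001285 mol.
From the balanced equation, 2 mol Na2S2O3 reacts with 1 mol I2, so n(I2) = 0.001285 x 1/2 = 0.0006427 mol.
[I2] = 0.0006427 / 0.03271 L = 0.0196 M.

0.0196 M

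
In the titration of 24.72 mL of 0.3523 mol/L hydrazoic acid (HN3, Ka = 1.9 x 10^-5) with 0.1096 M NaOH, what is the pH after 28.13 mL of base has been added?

Initial n(HN3) = 0.3523 x 0.02472 = 0.008709 mol.
n(NaOH) added = 0.1096 x 0.02813 = 0.003083 mol, converting that many moles of HN3 to N3-.
Remaining n(HN3) = 0.005626 mol; n(N3-) = 0.003083 mol.
By Henderson-Hasselbalch, pH = pKa + log([A^-]/[HA]) = 4.72 + log(0.003083/0.005626) = 4.72 + (-0.26) = 4.46.

4.46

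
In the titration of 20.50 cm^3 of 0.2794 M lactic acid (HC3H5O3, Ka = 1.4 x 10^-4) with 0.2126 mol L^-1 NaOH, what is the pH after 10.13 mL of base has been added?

Initial n(HC3H5O3) = 0.2794 x 0.02050 = 0.005728 mol.
n(NaOH) added = 0.2126 x 0.01013 = 0.002154 mol, converting that many moles of HC3H5O3 to C3H5O3-.
Remaining n(HC3H5O3) = 0.003574 mol; n(C3H5O3-) = 0.002154 mol.
By Henderson-Hasselbalch, pH = pKa + log([A^-]/[HA]) = 3.85 + log(0.002154/0.003574) = 3.85 + (-0.22) = 3.63.

3.63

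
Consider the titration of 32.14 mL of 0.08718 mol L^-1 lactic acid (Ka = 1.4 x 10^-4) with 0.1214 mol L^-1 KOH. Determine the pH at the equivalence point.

8.28

n(HC3H5O3) = 0.08718 x 0.03214 = 0.002802 mol; V(KOH) at equivalence = 0.002802/0.1214 = 0.02308 L.
At equivalence all the acid is converted to C3H5O3-; total volume = 0.03214 + 0.02308 = 0.05522 L, so [C3H5O3-] = 0.002802/0.05522 = 0.05074 M.
Kb = Kw/Ka = 1.0e-14 / 1.4 x 10^-4 = 7.14e-11.
[OH^-] = sqrt(Kb x [C3H5O3-]) = sqrt(7.14e-11 x 0.05074) = 1.90e-6 M.
pOH = 5.72, so pH = 14.00 - 5.72 = 8.28.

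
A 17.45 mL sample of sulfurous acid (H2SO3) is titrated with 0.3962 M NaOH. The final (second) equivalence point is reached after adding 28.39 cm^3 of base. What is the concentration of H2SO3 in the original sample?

0.322 M

n(NaOH) = 0.3962 x 0.02839 = 0.01125 mol.
At the final (second) equivalence point, 2 mol OH^- react per mol H2SO3, so n(H2SO3) = 0.01125 / 2 = 0.005624 mol.
[H2SO3] = 0.005624 / 0.01745 L = 0.322 M.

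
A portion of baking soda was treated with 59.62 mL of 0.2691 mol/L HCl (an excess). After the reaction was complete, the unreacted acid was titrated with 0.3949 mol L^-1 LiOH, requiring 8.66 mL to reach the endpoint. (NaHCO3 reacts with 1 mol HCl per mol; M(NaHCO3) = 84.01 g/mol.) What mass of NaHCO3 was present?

Total n(HCl) added = 0.2691 x 0.05962 = 0.01604 mol.
n(LiOH) used = 0.3949 x 0.008660 = 0.003420 mol, which equals the excess n(HCl).
So n(HCl) consumed by the sample = 0.01604 - 0.003420 = 0.01262 mol.
n(NaHCO3) = 0.01262 / 1 = 0.01262 mol.
mass = 0.01262 mol x 84.01 g/mol = 1.06 g.

1.06 g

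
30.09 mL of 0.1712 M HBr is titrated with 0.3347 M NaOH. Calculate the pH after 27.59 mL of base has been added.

n(acid) = 0.1712 x 0.03009 = 0.005151 mol; n(NaOH) added = 0.3347 x 0.02759 = 0.009234 mol.
Base is in excess by 0.009234 - 0.005151 = 0.004083 mol in a total volume of 0.05768 L.
[OH^-] = 0.004083/0.05768 = 0.07079 M, so pOH = 1.15 and pH = 14.00 - 1.15 = 12.85.

12.85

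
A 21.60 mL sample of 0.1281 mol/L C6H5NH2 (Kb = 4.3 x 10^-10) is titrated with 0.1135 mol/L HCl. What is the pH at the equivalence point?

n(C6H5NH2) = 0.1281 x 0.02160 = 0.002767 mol; V(HCl) at equivalence = 0.002767/0.1135 = 0.02438 L.
At equivalence the base is fully converted to C6H5NH3+; total volume = 0.04598 L, so [C6H5NH3+] = 0.002767/0.04598 = 0.06018 M.
Ka(C6H5NH3+) = Kw/Kb = 1.0e-14 / 4.3 x 10^-10 = 2.33e-5.
[H^+] = sqrt(Ka x [C6H5NH3+]) = sqrt(2.33e-5 x 0.06018) = 0.00118 M.
pH = -log(0.00118) = 2.93.

2.93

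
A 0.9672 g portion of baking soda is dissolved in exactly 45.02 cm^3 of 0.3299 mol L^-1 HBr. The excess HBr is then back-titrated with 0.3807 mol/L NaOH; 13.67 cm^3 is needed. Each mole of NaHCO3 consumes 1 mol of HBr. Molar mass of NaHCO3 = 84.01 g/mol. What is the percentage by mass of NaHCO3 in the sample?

83.8%

Total n(HBr) added = 0.3299 x 0.04502 = 0.01485 mol.
n(NaOH) used = 0.3807 x 0.01367 = 0.005204 mol, which equals the excess n(HBr).
So n(HBr) consumed by the sample = 0.01485 - 0.005204 = 0.009648 mol.
n(NaHCO3) = 0.009648 / 1 = 0.009648 mol.
mass NaHCO3 = 0.009648 x 84.01 = 0.8105 g, so %NaHCO3 = 0.8105/0.9672 x 100 = 83.8%.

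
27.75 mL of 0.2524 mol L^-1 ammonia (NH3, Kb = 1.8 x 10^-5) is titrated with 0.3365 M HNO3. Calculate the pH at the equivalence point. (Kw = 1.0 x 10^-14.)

n(NH3) = 0.2524 x 0.02775 = 0.007004 mol; V(HNO3) at equivalence = 0.007004/0.3365 = 0.02081 L.
At equivalence the base is fully converted to NH4+; total volume = 0.04856 L, so [NH4+] = 0.007004/0.04856 = 0.1442 M.
Ka(NH4+) = Kw/Kb = 1.0e-14 / 1.8 x 10^-5 = 5.56e-10.
[H^+] = sqrt(Ka x [NH4+]) = sqrt(5.56e-10 x 0.1442) = 8.95e-6 M.
pH = -log(8.95e-6) = 5.05.

5.05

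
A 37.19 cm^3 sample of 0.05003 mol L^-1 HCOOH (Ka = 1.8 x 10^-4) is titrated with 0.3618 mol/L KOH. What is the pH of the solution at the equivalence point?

n(HCOOH) = 0.05003 x 0.03719 = 0.001861 mol; V(KOH) at equivalence = 0.001861/0.3618 = 0.005143 L.
At equivalence all the acid is converted to HCOO-; total volume = 0.03719 + 0.005143 = 0.04233 L, so [HCOO-] = 0.001861/0.04233 = 0.04395 M.
Kb = Kw/Ka = 1.0e-14 / 1.8 x 10^-4 = 5.56e-11.
[OH^-] = sqrt(Kb x [HCOO-]) = sqrt(5.56e-11 x 0.04395) = 1.56e-6 M.
pOH = 5.81, so pH = 14.00 - 5.81 = 8.19.

8.19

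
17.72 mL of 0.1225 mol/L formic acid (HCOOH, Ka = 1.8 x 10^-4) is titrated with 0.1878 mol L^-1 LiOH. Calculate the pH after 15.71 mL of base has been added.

n(acid) = 0.1225 x 0.01772 = 0.002171 mol; n(LiOH) added = 0.1878 x 0.01571 = 0.002950 mol.
Base is in excess by 0.002950 - 0.002171 = 0.0007796 mol in a total volume of 0.03343 L.
[OH^-] = 0.0007796/0.03343 = 0.02332 M, so pOH = 1.63 and pH = 14.00 - 1.63 = 12.37.

12.37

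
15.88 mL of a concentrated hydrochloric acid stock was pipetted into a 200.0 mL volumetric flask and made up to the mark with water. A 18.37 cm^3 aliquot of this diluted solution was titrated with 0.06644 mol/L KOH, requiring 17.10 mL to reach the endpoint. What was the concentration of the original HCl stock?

0.779 M

n(KOH) = 0.06644 x 0.01710 = 0.001136 mol.
n(HCl) in the aliquot = 0.001136 mol.
[diluted HCl] = 0.001136 / 0.01837 = 0.06185 M.
Dilution factor = 200.0/15.88 = 12.59, so [stock] = 0.06185 x 12.59 = 0.779 M.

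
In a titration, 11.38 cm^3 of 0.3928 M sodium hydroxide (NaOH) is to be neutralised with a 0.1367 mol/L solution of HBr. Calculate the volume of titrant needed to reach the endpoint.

32.7 mL

n(NaOH) = 0.3928 mol/L x 0.01138 L = 0.004470 mol.
At equivalence n(HBr) = n(NaOH) = 0.004470 mol.
V(HBr) = 0.004470 / 0.1367 = 0.03270 L = 32.7 mL.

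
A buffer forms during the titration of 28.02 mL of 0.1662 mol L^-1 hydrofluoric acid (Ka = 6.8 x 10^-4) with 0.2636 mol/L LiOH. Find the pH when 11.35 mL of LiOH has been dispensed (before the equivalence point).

Initial n(HF) = 0.1662 x 0.02802 = 0.004657 mol.
n(LiOH) added = 0.2636 x 0.01135 = 0.002992 mol, converting that many moles of HF to F-.
Remaining n(HF) = 0.001665 mol; n(F-) = 0.002992 mol.
By Henderson-Hasselbalch, pH = pKa + log([A^-]/[HA]) = 3.17 + log(0.002992/0.001665) = 3.17 + (+0.25) = 3.42.

3.42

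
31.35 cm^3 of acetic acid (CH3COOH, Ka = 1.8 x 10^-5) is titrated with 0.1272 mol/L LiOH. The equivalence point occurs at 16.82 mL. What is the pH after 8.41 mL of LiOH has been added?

4.74

8.41 mL is exactly half the equivalence volume (16.82/2), i.e. the half-equivalence point.
There, n(HA) = n(A^-), so pH = pKa = -log(1.8 x 10^-5) = 4.74.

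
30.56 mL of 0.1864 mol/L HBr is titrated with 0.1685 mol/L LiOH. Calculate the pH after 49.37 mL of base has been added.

n(acid) = 0.1864 x 0.03056 = 0.005696 mol; n(LiOH) added = 0.1685 x 0.04937 = 0.008319 mol.
Base is in excess by 0.008319 - 0.005696 = 0.002622 mol in a total volume of 0.07993 L.
[OH^-] = 0.002622/0.07993 = 0.03281 M, so pOH = 1.48 and pH = 14.00 - 1.48 = 12.52.

12.52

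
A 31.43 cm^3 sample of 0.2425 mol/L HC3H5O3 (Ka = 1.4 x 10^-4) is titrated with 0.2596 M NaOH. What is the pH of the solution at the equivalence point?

n(HC3H5O3) = 0.2425 x 0.03143 = 0.007622 mol; V(NaOH) at equivalence = 0.007622/0.2596 = 0.02936 L.
At equivalence all the acid is converted to C3H5O3-; total volume = 0.03143 + 0.02936 = 0.06079 L, so [C3H5O3-] = 0.007622/0.06079 = 0.1254 M.
Kb = Kw/Ka = 1.0e-14 / 1.4 x 10^-4 = 7.14e-11.
[OH^-] = sqrt(Kb x [C3H5O3-]) = sqrt(7.14e-11 x 0.1254) = 2.99e-6 M.
pOH = 5.52, so pH = 14.00 - 5.52 = 8.48.

8.48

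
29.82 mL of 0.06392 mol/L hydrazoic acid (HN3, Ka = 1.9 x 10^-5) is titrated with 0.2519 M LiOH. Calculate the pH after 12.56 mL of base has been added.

n(acid) = 0.06392 x 0.02982 = 0.001906 mol; n(LiOH) added = 0.2519 x 0.01256 = 0.003164 mol.
Base is in excess by 0.003164 - 0.001906 = 0.001258 mol in a total volume of 0.04238 L.
[OH^-] = 0.001258/0.04238 = 0.02968 M, so pOH = 1.53 and pH = 14.00 - 1.53 = 12.47.

12.47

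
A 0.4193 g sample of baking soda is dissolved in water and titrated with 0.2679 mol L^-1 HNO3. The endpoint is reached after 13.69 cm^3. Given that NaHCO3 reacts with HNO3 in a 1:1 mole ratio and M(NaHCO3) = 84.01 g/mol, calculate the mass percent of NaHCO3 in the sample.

73.5%

n(HNO3) = 0.2679 x 0.01369 = 0.003668 mol.
n(NaHCO3) = 0.003668 / 1 = 0.003668 mol.
mass of NaHCO3 = 0.003668 x 84.01 = 0.3081 g.
% purity = 0.3081 / 0.4193 x 100 = 73.5%.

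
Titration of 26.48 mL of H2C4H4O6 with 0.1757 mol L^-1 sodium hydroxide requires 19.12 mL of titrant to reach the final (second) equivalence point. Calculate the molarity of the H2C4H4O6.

0.0634 M

n(NaOH) = 0.1757 x 0.01912 = 0.003359 mol.
At the final (second) equivalence point, 2 mol OH^- react per mol H2C4H4O6, so n(H2C4H4O6) = 0.003359 / 2 = 0.001680 mol.
[H2C4H4O6] = 0.001680 / 0.02648 L = 0.0634 M.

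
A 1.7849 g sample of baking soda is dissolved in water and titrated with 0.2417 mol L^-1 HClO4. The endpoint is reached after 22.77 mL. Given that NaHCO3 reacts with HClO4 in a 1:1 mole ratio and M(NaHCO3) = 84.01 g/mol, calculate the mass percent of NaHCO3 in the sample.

25.9%

n(HClO4) = 0.2417 x 0.02277 = 0.005504 mol.
n(NaHCO3) = 0.005504 / 1 = 0.005504 mol.
mass of NaHCO3 = 0.005504 x 84.01 = 0.4623 g.
% purity = 0.4623 / 1.7849 x 100 = 25.9%.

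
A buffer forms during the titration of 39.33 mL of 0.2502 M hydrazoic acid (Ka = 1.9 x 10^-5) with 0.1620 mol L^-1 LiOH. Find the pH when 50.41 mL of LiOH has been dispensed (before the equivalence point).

Initial n(HN3) = 0.2502 x 0.03933 = 0.009840 mol.
n(LiOH) added = 0.1620 x 0.05041 = 0.008166 mol, converting that many moles of HN3 to N3-.
Remaining n(HN3) = 0.001674 mol; n(N3-) = 0.008166 mol.
By Henderson-Hasselbalch, pH = pKa + log([A^-]/[HA]) = 4.72 + log(0.008166/0.001674) = 4.72 + (+0.69) = 5.41.

5.41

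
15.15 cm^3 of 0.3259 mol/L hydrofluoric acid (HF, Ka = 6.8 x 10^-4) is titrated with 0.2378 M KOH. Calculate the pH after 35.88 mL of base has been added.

n(acid) = 0.3259 x 0.01515 = 0.004937 mol; n(KOH) added = 0.2378 x 0.03588 = 0.008532 mol.
Base is in excess by 0.008532 - 0.004937 = 0.003595 mol in a total volume of 0.05103 L.
[OH^-] = 0.003595/0.05103 = 0.07045 M, so pOH = 1.15 and pH = 14.00 - 1.15 = 12.85.

12.85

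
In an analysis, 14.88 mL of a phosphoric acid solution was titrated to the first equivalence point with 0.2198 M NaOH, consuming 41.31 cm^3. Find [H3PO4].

n(NaOH) = 0.2198 x 0.04131 = 0.009080 mol.
At the first equivalence point, 1 mol OH^- react per mol H3PO4, so n(H3PO4) = 0.009080 / 1 = 0.009080 mol.
[H3PO4] = 0.009080 / 0.01488 L = 0.610 M.

0.610 M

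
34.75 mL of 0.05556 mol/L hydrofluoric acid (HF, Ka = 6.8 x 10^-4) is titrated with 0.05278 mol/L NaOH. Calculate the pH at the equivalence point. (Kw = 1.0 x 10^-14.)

n(HF) = 0.05556 x 0.03475 = 0.001931 mol; V(NaOH) at equivalence = 0.001931/0.05278 = 0.03658 L.
At equivalence all the acid is converted to F-; total volume = 0.03475 + 0.03658 = 0.07133 L, so [F-] = 0.001931/0.07133 = 0.02707 M.
Kb = Kw/Ka = 1.0e-14 / 6.8 x 10^-4 = 1.47e-11.
[OH^-] = sqrt(Kb x [F-]) = sqrt(1.47e-11 x 0.02707) = 6.31e-7 M.
pOH = 6.20, so pH = 14.00 - 6.20 = 7.80.

7.80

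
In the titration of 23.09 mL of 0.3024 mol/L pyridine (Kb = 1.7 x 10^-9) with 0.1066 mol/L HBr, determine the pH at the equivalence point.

n(C5H5N) = 0.3024 x 0.02309 = 0.006982 mol; V(HBr) at equivalence = 0.006982/0.1066 = 0.06550 L.
At equivalence the base is fully converted to C5H5NH+; total volume = 0.08859 L, so [C5H5NH+] = 0.006982/0.08859 = 0.07882 M.
Ka(C5H5NH+) = Kw/Kb = 1.0e-14 / 1.7 x 10^-9 = 5.88e-6.
[H^+] = sqrt(Ka x [C5H5NH+]) = sqrt(5.88e-6 x 0.07882) = 0.000681 M.
pH = -log(0.000681) = 3.17.

3.17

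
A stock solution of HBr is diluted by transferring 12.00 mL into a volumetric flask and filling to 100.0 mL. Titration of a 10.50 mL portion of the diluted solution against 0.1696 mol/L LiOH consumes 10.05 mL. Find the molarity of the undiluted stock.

1.35 M

n(LiOH) = 0.1696 x 0.01005 = 0.001704 mol.
n(HBr) in the aliquot = 0.001704 mol.
[diluted HBr] = 0.001704 / 0.01050 = 0.1623 M.
Dilution factor = 100.0/12.00 = 8.333, so [stock] = 0.1623 x 8.333 = 1.35 M.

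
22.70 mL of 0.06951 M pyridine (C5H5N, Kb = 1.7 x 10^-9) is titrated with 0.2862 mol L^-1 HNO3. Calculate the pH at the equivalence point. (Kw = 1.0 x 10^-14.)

3.24

n(C5H5N) = 0.06951 x 0.02270 = 0.001578 mol; V(HNO3) at equivalence = 0.001578/0.2862 = 0.005513 L.
At equivalence the base is fully converted to C5H5NH+; total volume = 0.02821 L, so [C5H5NH+] = 0.001578/0.02821 = 0.05593 M.
Ka(C5H5NH+) = Kw/Kb = 1.0e-14 / 1.7 x 10^-9 = 5.88e-6.
[H^+] = sqrt(Ka x [C5H5NH+]) = sqrt(5.88e-6 x 0.05593) = 0.000574 M.
pH = -log(0.000574) = 3.24.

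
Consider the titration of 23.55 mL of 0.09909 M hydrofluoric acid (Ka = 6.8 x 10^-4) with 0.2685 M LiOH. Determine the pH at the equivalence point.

8.01

n(HF) = 0.09909 x 0.02355 = 0.002334 mol; V(LiOH) at equivalence = 0.002334/0.2685 = 0.008691 L.
At equivalence all the acid is converted to F-; total volume = 0.02355 + 0.008691 = 0.03224 L, so [F-] = 0.002334/0.03224 = 0.07238 M.
Kb = Kw/Ka = 1.0e-14 / 6.8 x 10^-4 = 1.47e-11.
[OH^-] = sqrt(Kb x [F-]) = sqrt(1.47e-11 x 0.07238) = 1.03e-6 M.
pOH = 5.99, so pH = 14.00 - 5.99 = 8.01.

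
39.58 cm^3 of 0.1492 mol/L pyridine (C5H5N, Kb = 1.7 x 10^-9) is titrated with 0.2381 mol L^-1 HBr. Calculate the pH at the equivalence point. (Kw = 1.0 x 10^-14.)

n(C5H5N) = 0.1492 x 0.03958 = 0.005905 mol; V(HBr) at equivalence = 0.005905/0.2381 = 0.02480 L.
At equivalence the base is fully converted to C5H5NH+; total volume = 0.06438 L, so [C5H5NH+] = 0.005905/0.06438 = 0.09172 M.
Ka(C5H5NH+) = Kw/Kb = 1.0e-14 / 1.7 x 10^-9 = 5.88e-6.
[H^+] = sqrt(Ka x [C5H5NH+]) = sqrt(5.88e-6 x 0.09172) = 0.000735 M.
pH = -log(0.000735) = 3.13.

3.13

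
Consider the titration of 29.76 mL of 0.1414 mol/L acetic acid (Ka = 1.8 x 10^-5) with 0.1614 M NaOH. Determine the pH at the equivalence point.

8.81

n(CH3COOH) = 0.1414 x 0.02976 = 0.004208 mol; V(NaOH) at equivalence = 0.004208/0.1614 = 0.02607 L.
At equivalence all the acid is converted to CH3COO-; total volume = 0.02976 + 0.02607 = 0.05583 L, so [CH3COO-] = 0.004208/0.05583 = 0.07537 M.
Kb = Kw/Ka = 1.0e-14 / 1.8 x 10^-5 = 5.56e-10.
[OH^-] = sqrt(Kb x [CH3COO-]) = sqrt(5.56e-10 x 0.07537) = 6.47e-6 M.
pOH = 5.19, so pH = 14.00 - 5.19 = 8.81.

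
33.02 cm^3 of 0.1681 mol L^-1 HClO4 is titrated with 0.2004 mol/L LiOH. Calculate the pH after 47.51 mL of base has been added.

12.69

n(acid) = 0.1681 x 0.03302 = 0.005551 mol; n(LiOH) added = 0.2004 x 0.04751 = 0.009521 mol.
Base is in excess by 0.009521 - 0.005551 = 0.003970 mol in a total volume of 0.08053 L.
[OH^-] = 0.003970/0.08053 = 0.04930 M, so pOH = 1.31 and pH = 14.00 - 1.31 = 12.69.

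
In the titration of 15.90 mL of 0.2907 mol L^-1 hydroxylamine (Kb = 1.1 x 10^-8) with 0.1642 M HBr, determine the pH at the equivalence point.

3.51

n(NH2OH) = 0.2907 x 0.01590 = 0.004622 mol; V(HBr) at equivalence = 0.004622/0.1642 = 0.02815 L.
At equivalence the base is fully converted to NH3OH+; total volume = 0.04405 L, so [NH3OH+] = 0.004622/0.04405 = 0.1049 M.
Ka(NH3OH+) = Kw/Kb = 1.0e-14 / 1.1 x 10^-8 = 9.09e-7.
[H^+] = sqrt(Ka x [NH3OH+]) = sqrt(9.09e-7 x 0.1049) = 0.000309 M.
pH = -log(0.000309) = 3.51.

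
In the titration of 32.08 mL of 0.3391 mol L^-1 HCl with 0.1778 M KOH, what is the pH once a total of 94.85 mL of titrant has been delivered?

12.67

n(acid) = 0.3391 x 0.03208 = 0.01088 mol; n(KOH) added = 0.1778 x 0.09485 = 0.01686 mol.
Base is in excess by 0.01686 - 0.01088 = 0.005986 mol in a total volume of 0.1269 L.
[OH^-] = 0.005986/0.1269 = 0.04716 M, so pOH = 1.33 and pH = 14.00 - 1.33 = 12.67.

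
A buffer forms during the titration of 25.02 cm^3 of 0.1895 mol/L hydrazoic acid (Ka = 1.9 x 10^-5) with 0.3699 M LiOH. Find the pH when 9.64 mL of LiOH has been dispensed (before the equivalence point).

Initial n(HN3) = 0.1895 x 0.02502 = 0.004741 mol.
n(LiOH) added = 0.3699 x 0.009640 = 0.003566 mol, converting that many moles of HN3 to N3-.
Remaining n(HN3) = 0.001175 mol; n(N3-) = 0.003566 mol.
By Henderson-Hasselbalch, pH = pKa + log([A^-]/[HA]) = 4.72 + log(0.003566/0.001175) = 4.72 + (+0.48) = 5.20.

5.20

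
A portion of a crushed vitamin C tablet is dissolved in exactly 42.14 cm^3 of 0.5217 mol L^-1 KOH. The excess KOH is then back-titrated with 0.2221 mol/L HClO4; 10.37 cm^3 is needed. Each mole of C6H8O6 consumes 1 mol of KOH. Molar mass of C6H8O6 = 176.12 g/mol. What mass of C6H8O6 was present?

Total n(KOH) added = 0.5217 x 0.04214 = 0.02198 mol.
n(HClO4) used = 0.2221 x 0.01037 = 0.002303 mol, which equals the excess n(KOH).
So n(KOH) consumed by the sample = 0.02198 - 0.002303 = 0.01968 mol.
n(C6H8O6) = 0.01968 / 1 = 0.01968 mol.
mass = 0.01968 mol x 176.12 g/mol = 3.47 g.

3.47 g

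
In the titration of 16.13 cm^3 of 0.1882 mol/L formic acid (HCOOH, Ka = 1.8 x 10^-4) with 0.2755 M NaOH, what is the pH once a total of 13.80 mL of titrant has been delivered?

n(acid) = 0.1882 x 0.01613 = 0.003036 mol; n(NaOH) added = 0.2755 x 0.01380 = 0.003802 mol.
Base is in excess by 0.003802 - 0.003036 = 0.0007662 mol in a total volume of 0.02993 L.
[OH^-] = 0.0007662/0.02993 = 0.02560 M, so pOH = 1.59 and pH = 14.00 - 1.59 = 12.41.

12.41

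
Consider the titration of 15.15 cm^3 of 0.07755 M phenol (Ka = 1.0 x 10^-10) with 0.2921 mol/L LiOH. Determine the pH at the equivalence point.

n(C6H5OH) = 0.07755 x 0.01515 = 0.001175 mol; V(LiOH) at equivalence = 0.001175/0.2921 = 0.004022 L.
At equivalence all the acid is converted to C6H5O-; total volume = 0.01515 + 0.004022 = 0.01917 L, so [C6H5O-] = 0.001175/0.01917 = 0.06128 M.
Kb = Kw/Ka = 1.0e-14 / 1.0 x 10^-10 = 0.000100.
[OH^-] = sqrt(Kb x [C6H5O-]) = sqrt(0.000100 x 0.06128) = 0.00248 M.
pOH = 2.61, so pH = 14.00 - 2.61 = 11.39.

11.39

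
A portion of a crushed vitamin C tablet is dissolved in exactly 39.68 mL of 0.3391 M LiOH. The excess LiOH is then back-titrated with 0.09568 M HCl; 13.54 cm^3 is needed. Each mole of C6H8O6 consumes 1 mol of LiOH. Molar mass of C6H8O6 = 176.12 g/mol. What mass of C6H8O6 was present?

2.14 g

Total n(LiOH) added = 0.3391 x 0.03968 = 0.01346 mol.
n(HCl) used = 0.09568 x 0.01354 = 0.001296 mol, which equals the excess n(LiOH).
So n(LiOH) consumed by the sample = 0.01346 - 0.001296 = 0.01216 mol.
n(C6H8O6) = 0.01216 / 1 = 0.01216 mol.
mass = 0.01216 mol x 176.12 g/mol = 2.14 g.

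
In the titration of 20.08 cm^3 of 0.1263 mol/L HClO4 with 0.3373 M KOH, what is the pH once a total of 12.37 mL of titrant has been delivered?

12.70

n(acid) = 0.1263 x 0.02008 = 0.002536 mol; n(KOH) added = 0.3373 x 0.01237 = 0.004172 mol.
Base is in excess by 0.004172 - 0.002536 = 0.001636 mol in a total volume of 0.03245 L.
[OH^-] = 0.001636/0.03245 = 0.05043 M, so pOH = 1.30 and pH = 14.00 - 1.30 = 12.70.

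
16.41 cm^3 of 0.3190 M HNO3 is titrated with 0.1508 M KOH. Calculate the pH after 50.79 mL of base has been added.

n(acid) = 0.3190 x 0.01641 = 0.005235 mol; n(KOH) added = 0.1508 x 0.05079 = 0.007659 mol.
Base is in excess by 0.007659 - 0.005235 = 0.002424 mol in a total volume of 0.06720 L.
[OH^-] = 0.002424/0.06720 = 0.03608 M, so pOH = 1.44 and pH = 14.00 - 1.44 = 12.56.

12.56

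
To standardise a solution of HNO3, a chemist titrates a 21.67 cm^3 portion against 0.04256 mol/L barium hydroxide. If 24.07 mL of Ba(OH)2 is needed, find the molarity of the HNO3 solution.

0.0945 M

n(Ba(OH)2) delivered = 0.04256 x 0.02407 = 0.001024 mol.
The reaction is 2 HNO3 + 1 Ba(OH)2, so n(HNO3) = 0.001024 x 2/1 = 0.002049 mol.
[HNO3] = 0.002049 mol / 0.02167 L = 0.0945 M.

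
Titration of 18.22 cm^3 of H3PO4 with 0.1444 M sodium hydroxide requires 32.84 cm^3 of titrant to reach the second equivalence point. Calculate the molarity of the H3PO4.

0.130 M

n(NaOH) = 0.1444 x 0.03284 = 0.004742 mol.
At the second equivalence point, 2 mol OH^- react per mol H3PO4, so n(H3PO4) = 0.004742 / 2 = 0.002371 mol.
[H3PO4] = 0.002371 / 0.01822 L = 0.130 M.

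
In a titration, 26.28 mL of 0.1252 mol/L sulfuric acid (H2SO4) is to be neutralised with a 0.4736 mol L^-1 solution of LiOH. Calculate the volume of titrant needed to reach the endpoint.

13.9 mL

n(H2SO4) = 0.1252 mol/L x 0.02628 L = 0.003290 mol.
The neutralisation is 1 H2SO4 : 2 LiOH, so n(LiOH) = 0.003290 x 2/1 = 0.006581 mol.
V(LiOH) = 0.006581 / 0.4736 = 0.01389 L = 13.9 mL.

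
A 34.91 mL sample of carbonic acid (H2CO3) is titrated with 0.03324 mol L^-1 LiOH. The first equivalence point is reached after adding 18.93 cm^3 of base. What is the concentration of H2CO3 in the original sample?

0.0180 M

n(LiOH) = 0.03324 x 0.01893 = 0.0006292 mol.
At the first equivalence point, 1 mol OH^- react per mol H2CO3, so n(H2CO3) = 0.0006292 / 1 = 0.0006292 mol.
[H2CO3] = 0.0006292 / 0.03491 L = 0.0180 M.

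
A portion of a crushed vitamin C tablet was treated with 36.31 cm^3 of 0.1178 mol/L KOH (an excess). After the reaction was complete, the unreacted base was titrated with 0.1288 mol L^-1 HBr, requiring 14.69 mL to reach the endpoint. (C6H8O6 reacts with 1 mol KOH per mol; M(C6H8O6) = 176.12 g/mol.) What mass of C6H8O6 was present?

0.420 g

Total n(KOH) added = 0.1178 x 0.03631 = 0.004277 mol.
n(HBr) used = 0.1288 x 0.01469 = 0.001892 mol, which equals the excess n(KOH).
So n(KOH) consumed by the sample = 0.004277 - 0.001892 = 0.002385 mol.
n(C6H8O6) = 0.002385 / 1 = 0.002385 mol.
mass = 0.002385 mol x 176.12 g/mol = 0.420 g.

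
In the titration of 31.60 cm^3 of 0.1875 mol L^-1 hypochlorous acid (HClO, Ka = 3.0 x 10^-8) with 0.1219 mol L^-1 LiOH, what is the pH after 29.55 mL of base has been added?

Initial n(HClO) = 0.1875 x 0.03160 = 0.005925 mol.
n(LiOH) added = 0.1219 x 0.02955 = 0.003602 mol, converting that many moles of HClO to ClO-.
Remaining n(HClO) = 0.002323 mol; n(ClO-) = 0.003602 mol.
By Henderson-Hasselbalch, pH = pKa + log([A^-]/[HA]) = 7.52 + log(0.003602/0.002323) = 7.52 + (+0.19) = 7.71.

7.71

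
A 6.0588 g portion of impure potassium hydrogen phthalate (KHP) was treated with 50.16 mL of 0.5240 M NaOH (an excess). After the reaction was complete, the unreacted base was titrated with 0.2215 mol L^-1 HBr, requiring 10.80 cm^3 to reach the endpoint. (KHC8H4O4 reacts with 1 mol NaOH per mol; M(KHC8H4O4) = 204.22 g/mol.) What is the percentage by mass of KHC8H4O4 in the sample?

80.5%

Total n(NaOH) added = 0.5240 x 0.05016 = 0.02628 mol.
n(HBr) used = 0.2215 x 0.01080 = 0.002392 mol, which equals the excess n(NaOH).
So n(NaOH) consumed by the sample = 0.02628 - 0.002392 = 0.02389 mol.
n(KHC8H4O4) = 0.02389 / 1 = 0.02389 mol.
mass KHC8H4O4 = 0.02389 x 204.22 = 4.879 g, so %KHC8H4O4 = 4.879/6.0588 x 100 = 80.5%.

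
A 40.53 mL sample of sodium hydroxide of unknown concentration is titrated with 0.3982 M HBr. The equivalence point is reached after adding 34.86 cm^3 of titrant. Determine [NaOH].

0.342 M

n(HBr) delivered = 0.3982 x 0.03486 = 0.01388 mol.
For a 1:1 reaction, n(NaOH) = 0.01388 mol.
[NaOH] = 0.01388 mol / 0.04053 L = 0.342 M.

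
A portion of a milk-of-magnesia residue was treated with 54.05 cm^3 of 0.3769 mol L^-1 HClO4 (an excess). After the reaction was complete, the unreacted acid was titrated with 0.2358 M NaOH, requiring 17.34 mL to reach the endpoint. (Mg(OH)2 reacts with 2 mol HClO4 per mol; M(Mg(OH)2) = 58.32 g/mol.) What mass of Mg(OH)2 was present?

0.475 g

Total n(HClO4) added = 0.3769 x 0.05405 = 0.02037 mol.
n(NaOH) used = 0.2358 x 0.01734 = 0.004089 mol, which equals the excess n(HClO4).
So n(HClO4) consumed by the sample = 0.02037 - 0.004089 = 0.01628 mol.
n(Mg(OH)2) = 0.01628 / 2 = 0.008141 mol.
mass = 0.008141 mol x 58.32 g/mol = 0.475 g.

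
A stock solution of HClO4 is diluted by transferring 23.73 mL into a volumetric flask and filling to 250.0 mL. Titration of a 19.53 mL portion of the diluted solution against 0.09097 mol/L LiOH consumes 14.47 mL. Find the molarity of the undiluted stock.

0.710 M

n(LiOH) = 0.09097 x 0.01447 = 0.001316 mol.
n(HClO4) in the aliquot = 0.001316 mol.
[diluted HClO4] = 0.001316 / 0.01953 = 0.06740 M.
Dilution factor = 250.0/23.73 = 10.54, so [stock] = 0.06740 x 10.54 = 0.710 M.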